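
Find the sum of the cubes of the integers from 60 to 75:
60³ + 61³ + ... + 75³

Use ∑_{k=1}^{n} k³ = [n(n+1)/2]², then subtract the first 59 terms.
∑_{k=1}^{75} k³ = [75×76/2]² = 2850² = 8122500
∑_{k=1}^{59} k³ = [59×60/2]² = 1770² = 3132900
∑_{k=60}^{75} k³ = 8122500 - 3132900 = 4989600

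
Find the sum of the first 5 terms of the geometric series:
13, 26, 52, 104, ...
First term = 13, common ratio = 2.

Sₙ = a(1 - rⁿ) / (1 - r)
S_5 = 13(1 - 2^5) / (1 - 2)
S_5 = 13(1 - 32) / (-1)
S_5 = 403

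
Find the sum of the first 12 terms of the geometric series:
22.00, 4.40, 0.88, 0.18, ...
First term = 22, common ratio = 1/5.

Sₙ = a(1 - rⁿ) / (1 - r)
S_12 = 22(1 - (1/5)^12) / (1 - (1/5))
S_12 = 22(1 - (1/244140625)) / (4/5)
S_12 = 1342773432/48828125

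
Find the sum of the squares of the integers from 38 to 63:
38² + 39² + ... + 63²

Use ∑_{k=1}^{n} k² = n(n+1)(2n+1)/6, then subtract the first 37 terms.
∑_{k=1}^{63} k² = 63×64×127/6 = 85344
∑_{k=1}^{37} k² = 37×38×75/6 = 17575
∑_{k=38}^{63} k² = 85344 - 17575 = 67769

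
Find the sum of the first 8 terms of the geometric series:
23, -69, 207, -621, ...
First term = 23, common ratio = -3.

Sₙ = a(1 - rⁿ) / (1 - r)
S_8 = 23(1 - (-3)^8) / (1 - (-3))
S_8 = 23(1 - 6561) / (4)
S_8 = -37720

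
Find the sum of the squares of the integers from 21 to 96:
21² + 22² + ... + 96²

Use ∑_{k=1}^{n} k² = n(n+1)(2n+1)/6, then subtract the first 20 terms.
∑_{k=1}^{96} k² = 96×97×193/6 = 299536
∑_{k=1}^{20} k² = 20×21×41/6 = 2870
∑_{k=21}^{96} k² = 299536 - 2870 = 296666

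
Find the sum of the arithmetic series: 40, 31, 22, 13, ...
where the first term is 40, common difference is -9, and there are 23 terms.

Sₙ = n/2 × (first + last)
Last term = a + (n-1)d = 40 + (23-1)×(-9) = -158
S_23 = 23/2 × (40 + (-158))
S_23 = 23/2 × (-118) = -1357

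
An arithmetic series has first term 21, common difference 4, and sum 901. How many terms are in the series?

Using S = n/2 × [2a + (n-1)d]
901 = n/2 × [2(21) + (n-1)(4)]
901 = n/2 × [42 + 4n - 4]
1802 = n × [38 + 4n]
4n² + (38)n - 1802 = 0
Discriminant: Δ = (38)² - 4(4)(-1802) = 1444 + 28832 = 30276
√Δ = 174
n = [-(38) + √Δ] / (2·4) = (-38 + 174) / 8 = 136 / 8 = 17
(The negative root is discarded since n must be a positive integer.)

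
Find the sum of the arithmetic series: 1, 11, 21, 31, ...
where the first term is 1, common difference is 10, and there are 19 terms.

Sₙ = n/2 × (first + last)
Last term = a + (n-1)d = 1 + (19-1)×10 = 181
S_19 = 19/2 × (1 + 181)
S_19 = 19/2 × 182 = 1729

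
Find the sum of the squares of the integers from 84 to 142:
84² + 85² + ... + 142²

Use ∑_{k=1}^{n} k² = n(n+1)(2n+1)/6, then subtract the first 83 terms.
∑_{k=1}^{142} k² = 142×143×285/6 = 964535
∑_{k=1}^{83} k² = 83×84×167/6 = 194054
∑_{k=84}^{142} k² = 964535 - 194054 = 770481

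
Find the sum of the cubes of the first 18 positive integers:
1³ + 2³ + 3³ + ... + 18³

Formula: ∑k³ = [n(n+1)/2]²
= [18×19/2]²
= 171²
= 29241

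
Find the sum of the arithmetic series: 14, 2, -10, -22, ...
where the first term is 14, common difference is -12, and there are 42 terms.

Sₙ = n/2 × (first + last)
Last term = a + (n-1)d = 14 + (42-1)×(-12) = -478
S_42 = 42/2 × (14 + (-478))
S_42 = 42/2 × (-464) = -9744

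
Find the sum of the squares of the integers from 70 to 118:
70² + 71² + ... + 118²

Use ∑_{k=1}^{n} k² = n(n+1)(2n+1)/6, then subtract the first 69 terms.
∑_{k=1}^{118} k² = 118×119×237/6 = 554659
∑_{k=1}^{69} k² = 69×70×139/6 = 111895
∑_{k=70}^{118} k² = 554659 - 111895 = 442764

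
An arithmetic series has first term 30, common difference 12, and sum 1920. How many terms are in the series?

Using S = n/2 × [2a + (n-1)d]
1920 = n/2 × [2(30) + (n-1)(12)]
1920 = n/2 × [60 + 12n - 12]
3840 = n × [48 + 12n]
12n² + (48)n - 3840 = 0
Discriminant: Δ = (48)² - 4(12)(-3840) = 2304 + 184320 = 186624
√Δ = 432
n = [-(48) + √Δ] / (2·12) = (-48 + 432) / 24 = 384 / 24 = 16
(The negative root is discarded since n must be a positive integer.)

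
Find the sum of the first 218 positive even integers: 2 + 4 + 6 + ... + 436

Sum of first n even numbers = n(n+1)
= 218×219
= 47742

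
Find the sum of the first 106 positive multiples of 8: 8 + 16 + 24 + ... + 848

Factor out 8: = 8(1 + 2 + ... + 106) = 8 × n(n+1)/2
= 8 × 106×107/2
= 8 × 5671
= 45368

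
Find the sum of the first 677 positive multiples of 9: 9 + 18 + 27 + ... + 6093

Factor out 9: = 9(1 + 2 + ... + 677) = 9 × n(n+1)/2
= 9 × 677×678/2
= 9 × 229503
= 2065527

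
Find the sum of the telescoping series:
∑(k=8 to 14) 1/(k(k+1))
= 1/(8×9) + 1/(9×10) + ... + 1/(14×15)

Partial fractions: 1/(k(k+1)) = 1/k - 1/(k+1)
The series telescopes:
= (1/8 - 1/9) + (1/9 - 1/10) + ... + (1/14 - 1/15)
= 1/8 - 1/15
= 7/120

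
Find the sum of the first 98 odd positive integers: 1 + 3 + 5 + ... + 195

Sum of first n odd numbers = n²
= 98²
= 9604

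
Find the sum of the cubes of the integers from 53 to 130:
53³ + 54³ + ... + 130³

Use ∑_{k=1}^{n} k³ = [n(n+1)/2]², then subtract the first 52 terms.
∑_{k=1}^{130} k³ = [130×131/2]² = 8515² = 72505225
∑_{k=1}^{52} k³ = [52×53/2]² = 1378² = 1898884
∑_{k=53}^{130} k³ = 72505225 - 1898884 = 70606341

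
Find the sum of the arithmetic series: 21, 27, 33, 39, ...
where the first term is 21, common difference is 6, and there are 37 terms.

Sₙ = n/2 × (first + last)
Last term = a + (n-1)d = 21 + (37-1)×6 = 237
S_37 = 37/2 × (21 + 237)
S_37 = 37/2 × 258 = 4773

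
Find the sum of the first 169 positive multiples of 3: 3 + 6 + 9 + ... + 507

Factor out 3: = 3(1 + 2 + ... + 169) = 3 × n(n+1)/2
= 3 × 169×170/2
= 3 × 14365
= 43095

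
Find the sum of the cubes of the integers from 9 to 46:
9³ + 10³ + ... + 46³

Use ∑_{k=1}^{n} k³ = [n(n+1)/2]², then subtract the first 8 terms.
∑_{k=1}^{46} k³ = [46×47/2]² = 1081² = 1168561
∑_{k=1}^{8} k³ = [8×9/2]² = 36² = 1296
∑_{k=9}^{46} k³ = 1168561 - 1296 = 1167265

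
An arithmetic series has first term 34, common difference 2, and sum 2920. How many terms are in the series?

Using S = n/2 × [2a + (n-1)d]
2920 = n/2 × [2(34) + (n-1)(2)]
2920 = n/2 × [68 + 2n - 2]
5840 = n × [66 + 2n]
2n² + (66)n - 5840 = 0
Discriminant: Δ = (66)² - 4(2)(-5840) = 4356 + 46720 = 51076
√Δ = 226
n = [-(66) + √Δ] / (2·2) = (-66 + 226) / 4 = 160 / 4 = 40
(The negative root is discarded since n must be a positive integer.)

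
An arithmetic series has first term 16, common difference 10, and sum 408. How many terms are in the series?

Using S = n/2 × [2a + (n-1)d]
408 = n/2 × [2(16) + (n-1)(10)]
408 = n/2 × [32 + 10n - 10]
816 = n × [22 + 10n]
10n² + (22)n - 816 = 0
Discriminant: Δ = (22)² - 4(10)(-816) = 484 + 32640 = 33124
√Δ = 182
n = [-(22) + √Δ] / (2·10) = (-22 + 182) / 20 = 160 / 20 = 8
(The negative root is discarded since n must be a positive integer.)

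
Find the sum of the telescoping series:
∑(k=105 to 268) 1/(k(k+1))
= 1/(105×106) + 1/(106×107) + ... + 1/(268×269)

Partial fractions: 1/(k(k+1)) = 1/k - 1/(k+1)
The series telescopes:
= (1/105 - 1/106) + (1/106 - 1/107) + ... + (1/268 - 1/269)
= 1/105 - 1/269
= 164/28245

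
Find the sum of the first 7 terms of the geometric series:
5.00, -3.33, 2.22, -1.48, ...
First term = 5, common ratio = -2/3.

Sₙ = a(1 - rⁿ) / (1 - r)
S_7 = 5(1 - (-2/3)^7) / (1 - (-2/3))
S_7 = 5(1 - (-128/2187)) / (5/3)
S_7 = 2315/729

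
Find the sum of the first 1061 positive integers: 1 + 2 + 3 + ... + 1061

Formula: ∑k = n(n+1)/2
= 1061×1062/2
= 1126782/2
= 563391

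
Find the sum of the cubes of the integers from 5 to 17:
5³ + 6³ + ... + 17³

Use ∑_{k=1}^{n} k³ = [n(n+1)/2]², then subtract the first 4 terms.
∑_{k=1}^{17} k³ = [17×18/2]² = 153² = 23409
∑_{k=1}^{4} k³ = [4×5/2]² = 10² = 100
∑_{k=5}^{17} k³ = 23409 - 100 = 23309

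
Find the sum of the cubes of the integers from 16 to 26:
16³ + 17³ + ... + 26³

Use ∑_{k=1}^{n} k³ = [n(n+1)/2]², then subtract the first 15 terms.
∑_{k=1}^{26} k³ = [26×27/2]² = 351² = 123201
∑_{k=1}^{15} k³ = [15×16/2]² = 120² = 14400
∑_{k=16}^{26} k³ = 123201 - 14400 = 108801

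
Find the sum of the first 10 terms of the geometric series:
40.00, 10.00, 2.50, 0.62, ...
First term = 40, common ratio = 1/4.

Sₙ = a(1 - rⁿ) / (1 - r)
S_10 = 40(1 - (1/4)^10) / (1 - (1/4))
S_10 = 40(1 - (1/1048576)) / (3/4)
S_10 = 1747625/32768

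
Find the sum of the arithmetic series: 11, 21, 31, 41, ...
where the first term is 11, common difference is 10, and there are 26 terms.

Sₙ = n/2 × (first + last)
Last term = a + (n-1)d = 11 + (26-1)×10 = 261
S_26 = 26/2 × (11 + 261)
S_26 = 26/2 × 272 = 3536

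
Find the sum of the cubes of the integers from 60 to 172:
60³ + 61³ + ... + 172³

Use ∑_{k=1}^{n} k³ = [n(n+1)/2]², then subtract the first 59 terms.
∑_{k=1}^{172} k³ = [172×173/2]² = 14878² = 221354884
∑_{k=1}^{59} k³ = [59×60/2]² = 1770² = 3132900
∑_{k=60}^{172} k³ = 221354884 - 3132900 = 218221984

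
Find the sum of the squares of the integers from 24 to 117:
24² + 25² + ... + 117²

Use ∑_{k=1}^{n} k² = n(n+1)(2n+1)/6, then subtract the first 23 terms.
∑_{k=1}^{117} k² = 117×118×235/6 = 540735
∑_{k=1}^{23} k² = 23×24×47/6 = 4324
∑_{k=24}^{117} k² = 540735 - 4324 = 536411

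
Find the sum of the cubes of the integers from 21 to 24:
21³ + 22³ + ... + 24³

Use ∑_{k=1}^{n} k³ = [n(n+1)/2]², then subtract the first 20 terms.
∑_{k=1}^{24} k³ = [24×25/2]² = 300² = 90000
∑_{k=1}^{20} k³ = [20×21/2]² = 210² = 44100
∑_{k=21}^{24} k³ = 90000 - 44100 = 45900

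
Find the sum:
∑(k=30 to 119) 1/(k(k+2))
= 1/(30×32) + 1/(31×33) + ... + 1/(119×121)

Partial fractions: 1/(k(k+2)) = (1/2)[1/k - 1/(k+2)]
Telescoping leaves the first two and last two terms:
= (1/2)[1/30 + 1/31 - 1/120 - 1/121]
= 7351/300080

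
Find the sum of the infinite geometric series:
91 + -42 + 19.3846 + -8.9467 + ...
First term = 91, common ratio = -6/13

For |r| < 1, S = a / (1 - r)
S = 91 / (1 - (-6/13))
S = 91 / (19/13)
S = 1183/19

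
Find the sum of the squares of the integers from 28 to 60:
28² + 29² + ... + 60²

Use ∑_{k=1}^{n} k² = n(n+1)(2n+1)/6, then subtract the first 27 terms.
∑_{k=1}^{60} k² = 60×61×121/6 = 73810
∑_{k=1}^{27} k² = 27×28×55/6 = 6930
∑_{k=28}^{60} k² = 73810 - 6930 = 66880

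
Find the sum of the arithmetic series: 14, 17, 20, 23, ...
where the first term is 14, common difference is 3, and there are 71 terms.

Sₙ = n/2 × (first + last)
Last term = a + (n-1)d = 14 + (71-1)×3 = 224
S_71 = 71/2 × (14 + 224)
S_71 = 71/2 × 238 = 8449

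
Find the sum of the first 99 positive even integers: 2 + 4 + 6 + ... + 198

Sum of first n even numbers = n(n+1)
= 99×100
= 9900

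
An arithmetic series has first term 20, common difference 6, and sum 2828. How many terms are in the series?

Using S = n/2 × [2a + (n-1)d]
2828 = n/2 × [2(20) + (n-1)(6)]
2828 = n/2 × [40 + 6n - 6]
5656 = n × [34 + 6n]
6n² + (34)n - 5656 = 0
Discriminant: Δ = (34)² - 4(6)(-5656) = 1156 + 135744 = 136900
√Δ = 370
n = [-(34) + √Δ] / (2·6) = (-34 + 370) / 12 = 336 / 12 = 28
(The negative root is discarded since n must be a positive integer.)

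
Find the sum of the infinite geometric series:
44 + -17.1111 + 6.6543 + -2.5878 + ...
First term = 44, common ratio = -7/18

For |r| < 1, S = a / (1 - r)
S = 44 / (1 - (-7/18))
S = 44 / (25/18)
S = 792/25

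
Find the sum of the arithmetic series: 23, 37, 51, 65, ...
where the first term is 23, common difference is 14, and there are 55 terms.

Sₙ = n/2 × (first + last)
Last term = a + (n-1)d = 23 + (55-1)×14 = 779
S_55 = 55/2 × (23 + 779)
S_55 = 55/2 × 802 = 22055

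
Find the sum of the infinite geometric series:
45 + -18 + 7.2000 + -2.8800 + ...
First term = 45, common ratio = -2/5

For |r| < 1, S = a / (1 - r)
S = 45 / (1 - (-2/5))
S = 45 / (7/5)
S = 225/7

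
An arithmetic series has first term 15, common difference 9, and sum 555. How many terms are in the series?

Using S = n/2 × [2a + (n-1)d]
555 = n/2 × [2(15) + (n-1)(9)]
555 = n/2 × [30 + 9n - 9]
1110 = n × [21 + 9n]
9n² + (21)n - 1110 = 0
Discriminant: Δ = (21)² - 4(9)(-1110) = 441 + 39960 = 40401
√Δ = 201
n = [-(21) + √Δ] / (2·9) = (-21 + 201) / 18 = 180 / 18 = 10
(The negative root is discarded since n must be a positive integer.)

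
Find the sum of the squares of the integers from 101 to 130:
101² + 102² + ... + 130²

Use ∑_{k=1}^{n} k² = n(n+1)(2n+1)/6, then subtract the first 100 terms.
∑_{k=1}^{130} k² = 130×131×261/6 = 740805
∑_{k=1}^{100} k² = 100×101×201/6 = 338350
∑_{k=101}^{130} k² = 740805 - 338350 = 402455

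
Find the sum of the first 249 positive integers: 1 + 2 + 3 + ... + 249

Formula: ∑k = n(n+1)/2
= 249×250/2
= 62250/2
= 31125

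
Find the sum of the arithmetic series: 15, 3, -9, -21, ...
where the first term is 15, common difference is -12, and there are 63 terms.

Sₙ = n/2 × (first + last)
Last term = a + (n-1)d = 15 + (63-1)×(-12) = -729
S_63 = 63/2 × (15 + (-729))
S_63 = 63/2 × (-714) = -22491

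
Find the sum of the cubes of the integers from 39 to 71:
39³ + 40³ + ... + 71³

Use ∑_{k=1}^{n} k³ = [n(n+1)/2]², then subtract the first 38 terms.
∑_{k=1}^{71} k³ = [71×72/2]² = 2556² = 6533136
∑_{k=1}^{38} k³ = [38×39/2]² = 741² = 549081
∑_{k=39}^{71} k³ = 6533136 - 549081 = 5984055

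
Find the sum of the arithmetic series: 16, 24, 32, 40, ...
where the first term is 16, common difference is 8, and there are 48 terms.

Sₙ = n/2 × (first + last)
Last term = a + (n-1)d = 16 + (48-1)×8 = 392
S_48 = 48/2 × (16 + 392)
S_48 = 48/2 × 408 = 9792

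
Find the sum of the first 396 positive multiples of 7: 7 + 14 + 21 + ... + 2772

Factor out 7: = 7(1 + 2 + ... + 396) = 7 × n(n+1)/2
= 7 × 396×397/2
= 7 × 78606
= 550242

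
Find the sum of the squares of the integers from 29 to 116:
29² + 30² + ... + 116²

Use ∑_{k=1}^{n} k² = n(n+1)(2n+1)/6, then subtract the first 28 terms.
∑_{k=1}^{116} k² = 116×117×233/6 = 527046
∑_{k=1}^{28} k² = 28×29×57/6 = 7714
∑_{k=29}^{116} k² = 527046 - 7714 = 519332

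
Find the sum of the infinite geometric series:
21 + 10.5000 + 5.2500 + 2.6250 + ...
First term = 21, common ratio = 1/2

For |r| < 1, S = a / (1 - r)
S = 21 / (1 - (1/2))
S = 21 / (1/2)
S = 42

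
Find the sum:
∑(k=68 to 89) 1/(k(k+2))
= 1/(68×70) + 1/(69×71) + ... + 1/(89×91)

Partial fractions: 1/(k(k+2)) = (1/2)[1/k - 1/(k+2)]
Telescoping leaves the first two and last two terms:
= (1/2)[1/68 + 1/69 - 1/90 - 1/91]
= 45463/12809160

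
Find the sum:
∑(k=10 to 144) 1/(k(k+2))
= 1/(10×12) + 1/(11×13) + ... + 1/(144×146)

Partial fractions: 1/(k(k+2)) = (1/2)[1/k - 1/(k+2)]
Telescoping leaves the first two and last two terms:
= (1/2)[1/10 + 1/11 - 1/145 - 1/146]
= 10314/116435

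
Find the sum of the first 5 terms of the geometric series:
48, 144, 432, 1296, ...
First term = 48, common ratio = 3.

Sₙ = a(1 - rⁿ) / (1 - r)
S_5 = 48(1 - 3^5) / (1 - 3)
S_5 = 48(1 - 243) / (-2)
S_5 = 5808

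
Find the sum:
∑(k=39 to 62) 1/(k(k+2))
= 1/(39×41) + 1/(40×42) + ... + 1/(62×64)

Partial fractions: 1/(k(k+2)) = (1/2)[1/k - 1/(k+2)]
Telescoping leaves the first two and last two terms:
= (1/2)[1/39 + 1/40 - 1/63 - 1/64]
= 5017/524160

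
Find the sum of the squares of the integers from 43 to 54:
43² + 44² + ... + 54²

Use ∑_{k=1}^{n} k² = n(n+1)(2n+1)/6, then subtract the first 42 terms.
∑_{k=1}^{54} k² = 54×55×109/6 = 53955
∑_{k=1}^{42} k² = 42×43×85/6 = 25585
∑_{k=43}^{54} k² = 53955 - 25585 = 28370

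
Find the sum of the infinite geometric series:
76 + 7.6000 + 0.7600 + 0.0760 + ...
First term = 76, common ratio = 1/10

For |r| < 1, S = a / (1 - r)
S = 76 / (1 - (1/10))
S = 76 / (9/10)
S = 760/9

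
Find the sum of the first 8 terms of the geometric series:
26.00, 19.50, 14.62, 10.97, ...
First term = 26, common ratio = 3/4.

Sₙ = a(1 - rⁿ) / (1 - r)
S_8 = 26(1 - (3/4)^8) / (1 - (3/4))
S_8 = 26(1 - (6561/65536)) / (1/4)
S_8 = 766675/8192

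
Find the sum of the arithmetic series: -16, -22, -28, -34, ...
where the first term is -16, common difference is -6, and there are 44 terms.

Sₙ = n/2 × (first + last)
Last term = a + (n-1)d = -16 + (44-1)×(-6) = -274
S_44 = 44/2 × (-16 + (-274))
S_44 = 44/2 × (-290) = -6380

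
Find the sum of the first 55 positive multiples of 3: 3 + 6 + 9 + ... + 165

Factor out 3: = 3(1 + 2 + ... + 55) = 3 × n(n+1)/2
= 3 × 55×56/2
= 3 × 1540
= 4620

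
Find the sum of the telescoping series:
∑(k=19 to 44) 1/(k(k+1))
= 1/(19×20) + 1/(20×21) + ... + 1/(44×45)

Partial fractions: 1/(k(k+1)) = 1/k - 1/(k+1)
The series telescopes:
= (1/19 - 1/20) + (1/20 - 1/21) + ... + (1/44 - 1/45)
= 1/19 - 1/45
= 26/855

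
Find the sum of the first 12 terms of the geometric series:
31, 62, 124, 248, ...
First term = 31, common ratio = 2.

Sₙ = a(1 - rⁿ) / (1 - r)
S_12 = 31(1 - 2^12) / (1 - 2)
S_12 = 31(1 - 4096) / (-1)
S_12 = 126945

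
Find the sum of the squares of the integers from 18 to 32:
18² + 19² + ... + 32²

Use ∑_{k=1}^{n} k² = n(n+1)(2n+1)/6, then subtract the first 17 terms.
∑_{k=1}^{32} k² = 32×33×65/6 = 11440
∑_{k=1}^{17} k² = 17×18×35/6 = 1785
∑_{k=18}^{32} k² = 11440 - 1785 = 9655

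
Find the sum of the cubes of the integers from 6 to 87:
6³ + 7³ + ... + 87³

Use ∑_{k=1}^{n} k³ = [n(n+1)/2]², then subtract the first 5 terms.
∑_{k=1}^{87} k³ = [87×88/2]² = 3828² = 14653584
∑_{k=1}^{5} k³ = [5×6/2]² = 15² = 225
∑_{k=6}^{87} k³ = 14653584 - 225 = 14653359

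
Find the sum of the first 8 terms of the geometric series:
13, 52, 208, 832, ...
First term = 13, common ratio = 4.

Sₙ = a(1 - rⁿ) / (1 - r)
S_8 = 13(1 - 4^8) / (1 - 4)
S_8 = 13(1 - 65536) / (-3)
S_8 = 283985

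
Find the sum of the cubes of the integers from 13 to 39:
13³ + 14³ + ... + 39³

Use ∑_{k=1}^{n} k³ = [n(n+1)/2]², then subtract the first 12 terms.
∑_{k=1}^{39} k³ = [39×40/2]² = 780² = 608400
∑_{k=1}^{12} k³ = [12×13/2]² = 78² = 6084
∑_{k=13}^{39} k³ = 608400 - 6084 = 602316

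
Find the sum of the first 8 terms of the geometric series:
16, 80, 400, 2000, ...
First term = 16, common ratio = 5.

Sₙ = a(1 - rⁿ) / (1 - r)
S_8 = 16(1 - 5^8) / (1 - 5)
S_8 = 16(1 - 390625) / (-4)
S_8 = 1562496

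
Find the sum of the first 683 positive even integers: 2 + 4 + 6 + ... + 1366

Sum of first n even numbers = n(n+1)
= 683×684
= 467172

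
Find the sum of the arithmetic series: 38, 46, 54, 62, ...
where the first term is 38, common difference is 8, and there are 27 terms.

Sₙ = n/2 × (first + last)
Last term = a + (n-1)d = 38 + (27-1)×8 = 246
S_27 = 27/2 × (38 + 246)
S_27 = 27/2 × 284 = 3834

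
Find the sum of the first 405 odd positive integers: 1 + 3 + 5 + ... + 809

Sum of first n odd numbers = n²
= 405²
= 164025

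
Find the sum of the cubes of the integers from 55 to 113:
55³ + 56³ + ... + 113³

Use ∑_{k=1}^{n} k³ = [n(n+1)/2]², then subtract the first 54 terms.
∑_{k=1}^{113} k³ = [113×114/2]² = 6441² = 41486481
∑_{k=1}^{54} k³ = [54×55/2]² = 1485² = 2205225
∑_{k=55}^{113} k³ = 41486481 - 2205225 = 39281256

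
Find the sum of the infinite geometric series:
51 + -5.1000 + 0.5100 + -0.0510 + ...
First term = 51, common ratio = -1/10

For |r| < 1, S = a / (1 - r)
S = 51 / (1 - (-1/10))
S = 51 / (11/10)
S = 510/11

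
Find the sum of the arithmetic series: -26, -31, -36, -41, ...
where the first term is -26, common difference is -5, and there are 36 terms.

Sₙ = n/2 × (first + last)
Last term = a + (n-1)d = -26 + (36-1)×(-5) = -201
S_36 = 36/2 × (-26 + (-201))
S_36 = 36/2 × (-227) = -4086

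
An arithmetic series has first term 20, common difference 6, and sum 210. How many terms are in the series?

Using S = n/2 × [2a + (n-1)d]
210 = n/2 × [2(20) + (n-1)(6)]
210 = n/2 × [40 + 6n - 6]
420 = n × [34 + 6n]
6n² + (34)n - 420 = 0
Discriminant: Δ = (34)² - 4(6)(-420) = 1156 + 10080 = 11236
√Δ = 106
n = [-(34) + √Δ] / (2·6) = (-34 + 106) / 12 = 72 / 12 = 6
(The negative root is discarded since n must be a positive integer.)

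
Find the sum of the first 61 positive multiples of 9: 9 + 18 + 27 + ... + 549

Factor out 9: = 9(1 + 2 + ... + 61) = 9 × n(n+1)/2
= 9 × 61×62/2
= 9 × 1891
= 17019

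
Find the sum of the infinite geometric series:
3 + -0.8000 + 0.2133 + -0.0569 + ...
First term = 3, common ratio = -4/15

For |r| < 1, S = a / (1 - r)
S = 3 / (1 - (-4/15))
S = 3 / (19/15)
S = 45/19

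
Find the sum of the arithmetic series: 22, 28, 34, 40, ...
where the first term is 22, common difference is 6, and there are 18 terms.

Sₙ = n/2 × (first + last)
Last term = a + (n-1)d = 22 + (18-1)×6 = 124
S_18 = 18/2 × (22 + 124)
S_18 = 18/2 × 146 = 1314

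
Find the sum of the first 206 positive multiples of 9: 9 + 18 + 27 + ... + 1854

Factor out 9: = 9(1 + 2 + ... + 206) = 9 × n(n+1)/2
= 9 × 206×207/2
= 9 × 21321
= 191889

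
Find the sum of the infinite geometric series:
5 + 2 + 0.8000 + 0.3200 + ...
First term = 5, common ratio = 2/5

For |r| < 1, S = a / (1 - r)
S = 5 / (1 - (2/5))
S = 5 / (3/5)
S = 25/3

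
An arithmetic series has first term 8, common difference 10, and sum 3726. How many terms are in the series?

Using S = n/2 × [2a + (n-1)d]
3726 = n/2 × [2(8) + (n-1)(10)]
3726 = n/2 × [16 + 10n - 10]
7452 = n × [6 + 10n]
10n² + (6)n - 7452 = 0
Discriminant: Δ = (6)² - 4(10)(-7452) = 36 + 298080 = 298116
√Δ = 546
n = [-(6) + √Δ] / (2·10) = (-6 + 546) / 20 = 540 / 20 = 27
(The negative root is discarded since n must be a positive integer.)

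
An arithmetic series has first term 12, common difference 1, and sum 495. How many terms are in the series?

Using S = n/2 × [2a + (n-1)d]
495 = n/2 × [2(12) + (n-1)(1)]
495 = n/2 × [24 + 1n - 1]
990 = n × [23 + 1n]
1n² + (23)n - 990 = 0
Discriminant: Δ = (23)² - 4(1)(-990) = 529 + 3960 = 4489
√Δ = 67
n = [-(23) + √Δ] / (2·1) = (-23 + 67) / 2 = 44 / 2 = 22
(The negative root is discarded since n must be a positive integer.)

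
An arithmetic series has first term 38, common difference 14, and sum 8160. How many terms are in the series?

Using S = n/2 × [2a + (n-1)d]
8160 = n/2 × [2(38) + (n-1)(14)]
8160 = n/2 × [76 + 14n - 14]
16320 = n × [62 + 14n]
14n² + (62)n - 16320 = 0
Discriminant: Δ = (62)² - 4(14)(-16320) = 3844 + 913920 = 917764
√Δ = 958
n = [-(62) + √Δ] / (2·14) = (-62 + 958) / 28 = 896 / 28 = 32
(The negative root is discarded since n must be a positive integer.)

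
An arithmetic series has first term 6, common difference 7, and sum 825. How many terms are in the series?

Using S = n/2 × [2a + (n-1)d]
825 = n/2 × [2(6) + (n-1)(7)]
825 = n/2 × [12 + 7n - 7]
1650 = n × [5 + 7n]
7n² + (5)n - 1650 = 0
Discriminant: Δ = (5)² - 4(7)(-1650) = 25 + 46200 = 46225
√Δ = 215
n = [-(5) + √Δ] / (2·7) = (-5 + 215) / 14 = 210 / 14 = 15
(The negative root is discarded since n must be a positive integer.)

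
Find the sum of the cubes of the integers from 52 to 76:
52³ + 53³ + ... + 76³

Use ∑_{k=1}^{n} k³ = [n(n+1)/2]², then subtract the first 51 terms.
∑_{k=1}^{76} k³ = [76×77/2]² = 2926² = 8561476
∑_{k=1}^{51} k³ = [51×52/2]² = 1326² = 1758276
∑_{k=52}^{76} k³ = 8561476 - 1758276 = 6803200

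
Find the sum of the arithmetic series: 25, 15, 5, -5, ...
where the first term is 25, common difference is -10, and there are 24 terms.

Sₙ = n/2 × (first + last)
Last term = a + (n-1)d = 25 + (24-1)×(-10) = -205
S_24 = 24/2 × (25 + (-205))
S_24 = 24/2 × (-180) = -2160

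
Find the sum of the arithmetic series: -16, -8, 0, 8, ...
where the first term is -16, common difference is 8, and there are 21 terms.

Sₙ = n/2 × (first + last)
Last term = a + (n-1)d = -16 + (21-1)×8 = 144
S_21 = 21/2 × (-16 + 144)
S_21 = 21/2 × 128 = 1344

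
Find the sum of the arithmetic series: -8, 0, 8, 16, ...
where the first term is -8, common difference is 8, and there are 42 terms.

Sₙ = n/2 × (first + last)
Last term = a + (n-1)d = -8 + (42-1)×8 = 320
S_42 = 42/2 × (-8 + 320)
S_42 = 42/2 × 312 = 6552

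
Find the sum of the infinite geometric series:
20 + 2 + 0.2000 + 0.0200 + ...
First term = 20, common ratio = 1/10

For |r| < 1, S = a / (1 - r)
S = 20 / (1 - (1/10))
S = 20 / (9/10)
S = 200/9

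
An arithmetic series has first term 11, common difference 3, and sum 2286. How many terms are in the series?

Using S = n/2 × [2a + (n-1)d]
2286 = n/2 × [2(11) + (n-1)(3)]
2286 = n/2 × [22 + 3n - 3]
4572 = n × [19 + 3n]
3n² + (19)n - 4572 = 0
Discriminant: Δ = (19)² - 4(3)(-4572) = 361 + 54864 = 55225
√Δ = 235
n = [-(19) + √Δ] / (2·3) = (-19 + 235) / 6 = 216 / 6 = 36
(The negative root is discarded since n must be a positive integer.)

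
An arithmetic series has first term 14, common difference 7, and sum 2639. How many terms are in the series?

Using S = n/2 × [2a + (n-1)d]
2639 = n/2 × [2(14) + (n-1)(7)]
2639 = n/2 × [28 + 7n - 7]
5278 = n × [21 + 7n]
7n² + (21)n - 5278 = 0
Discriminant: Δ = (21)² - 4(7)(-5278) = 441 + 147784 = 148225
√Δ = 385
n = [-(21) + √Δ] / (2·7) = (-21 + 385) / 14 = 364 / 14 = 26
(The negative root is discarded since n must be a positive integer.)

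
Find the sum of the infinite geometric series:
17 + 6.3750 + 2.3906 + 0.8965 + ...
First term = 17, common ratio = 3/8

For |r| < 1, S = a / (1 - r)
S = 17 / (1 - (3/8))
S = 17 / (5/8)
S = 136/5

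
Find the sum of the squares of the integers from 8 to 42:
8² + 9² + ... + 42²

Use ∑_{k=1}^{n} k² = n(n+1)(2n+1)/6, then subtract the first 7 terms.
∑_{k=1}^{42} k² = 42×43×85/6 = 25585
∑_{k=1}^{7} k² = 7×8×15/6 = 140
∑_{k=8}^{42} k² = 25585 - 140 = 25445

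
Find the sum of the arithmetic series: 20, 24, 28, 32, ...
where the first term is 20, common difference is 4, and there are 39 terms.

Sₙ = n/2 × (first + last)
Last term = a + (n-1)d = 20 + (39-1)×4 = 172
S_39 = 39/2 × (20 + 172)
S_39 = 39/2 × 192 = 3744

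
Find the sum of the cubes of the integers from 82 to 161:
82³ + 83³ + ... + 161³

Use ∑_{k=1}^{n} k³ = [n(n+1)/2]², then subtract the first 81 terms.
∑_{k=1}^{161} k³ = [161×162/2]² = 13041² = 170067681
∑_{k=1}^{81} k³ = [81×82/2]² = 3321² = 11029041
∑_{k=82}^{161} k³ = 170067681 - 11029041 = 159038640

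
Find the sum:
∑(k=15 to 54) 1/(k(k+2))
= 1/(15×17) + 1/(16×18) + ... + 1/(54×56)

Partial fractions: 1/(k(k+2)) = (1/2)[1/k - 1/(k+2)]
Telescoping leaves the first two and last two terms:
= (1/2)[1/15 + 1/16 - 1/55 - 1/56]
= 1721/36960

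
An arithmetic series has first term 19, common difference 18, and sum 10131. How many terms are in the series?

Using S = n/2 × [2a + (n-1)d]
10131 = n/2 × [2(19) + (n-1)(18)]
10131 = n/2 × [38 + 18n - 18]
20262 = n × [20 + 18n]
18n² + (20)n - 20262 = 0
Discriminant: Δ = (20)² - 4(18)(-20262) = 400 + 1458864 = 1459264
√Δ = 1208
n = [-(20) + √Δ] / (2·18) = (-20 + 1208) / 36 = 1188 / 36 = 33
(The negative root is discarded since n must be a positive integer.)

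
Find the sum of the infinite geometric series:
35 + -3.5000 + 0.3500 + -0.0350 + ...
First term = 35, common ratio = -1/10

For |r| < 1, S = a / (1 - r)
S = 35 / (1 - (-1/10))
S = 35 / (11/10)
S = 350/11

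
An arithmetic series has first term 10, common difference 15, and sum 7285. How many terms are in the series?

Using S = n/2 × [2a + (n-1)d]
7285 = n/2 × [2(10) + (n-1)(15)]
7285 = n/2 × [20 + 15n - 15]
14570 = n × [5 + 15n]
15n² + (5)n - 14570 = 0
Discriminant: Δ = (5)² - 4(15)(-14570) = 25 + 874200 = 874225
√Δ = 935
n = [-(5) + √Δ] / (2·15) = (-5 + 935) / 30 = 930 / 30 = 31
(The negative root is discarded since n must be a positive integer.)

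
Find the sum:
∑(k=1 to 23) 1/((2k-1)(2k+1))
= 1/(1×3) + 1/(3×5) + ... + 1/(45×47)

Partial fractions: 1/((2k-1)(2k+1)) = (1/2)[1/(2k-1) - 1/(2k+1)]
The series telescopes:
= (1/2)[1/1 - 1/47]
= 23/47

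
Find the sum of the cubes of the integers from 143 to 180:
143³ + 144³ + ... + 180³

Use ∑_{k=1}^{n} k³ = [n(n+1)/2]², then subtract the first 142 terms.
∑_{k=1}^{180} k³ = [180×181/2]² = 16290² = 265364100
∑_{k=1}^{142} k³ = [142×143/2]² = 10153² = 103083409
∑_{k=143}^{180} k³ = 265364100 - 103083409 = 162280691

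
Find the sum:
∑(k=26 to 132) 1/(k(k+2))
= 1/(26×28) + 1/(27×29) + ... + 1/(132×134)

Partial fractions: 1/(k(k+2)) = (1/2)[1/k - 1/(k+2)]
Telescoping leaves the first two and last two terms:
= (1/2)[1/26 + 1/27 - 1/133 - 1/134]
= 189283/6255522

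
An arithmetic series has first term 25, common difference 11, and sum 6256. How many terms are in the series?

Using S = n/2 × [2a + (n-1)d]
6256 = n/2 × [2(25) + (n-1)(11)]
6256 = n/2 × [50 + 11n - 11]
12512 = n × [39 + 11n]
11n² + (39)n - 12512 = 0
Discriminant: Δ = (39)² - 4(11)(-12512) = 1521 + 550528 = 552049
√Δ = 743
n = [-(39) + √Δ] / (2·11) = (-39 + 743) / 22 = 704 / 22 = 32
(The negative root is discarded since n must be a positive integer.)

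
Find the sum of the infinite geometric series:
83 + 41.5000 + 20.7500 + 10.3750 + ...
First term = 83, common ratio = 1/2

For |r| < 1, S = a / (1 - r)
S = 83 / (1 - (1/2))
S = 83 / (1/2)
S = 166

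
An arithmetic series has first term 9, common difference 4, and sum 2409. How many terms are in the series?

Using S = n/2 × [2a + (n-1)d]
2409 = n/2 × [2(9) + (n-1)(4)]
2409 = n/2 × [18 + 4n - 4]
4818 = n × [14 + 4n]
4n² + (14)n - 4818 = 0
Discriminant: Δ = (14)² - 4(4)(-4818) = 196 + 77088 = 77284
√Δ = 278
n = [-(14) + √Δ] / (2·4) = (-14 + 278) / 8 = 264 / 8 = 33
(The negative root is discarded since n must be a positive integer.)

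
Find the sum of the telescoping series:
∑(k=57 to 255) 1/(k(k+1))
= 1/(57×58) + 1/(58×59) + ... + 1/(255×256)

Partial fractions: 1/(k(k+1)) = 1/k - 1/(k+1)
The series telescopes:
= (1/57 - 1/58) + (1/58 - 1/59) + ... + (1/255 - 1/256)
= 1/57 - 1/256
= 199/14592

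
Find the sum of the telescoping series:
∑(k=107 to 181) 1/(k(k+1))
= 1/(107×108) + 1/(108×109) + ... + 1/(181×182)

Partial fractions: 1/(k(k+1)) = 1/k - 1/(k+1)
The series telescopes:
= (1/107 - 1/108) + (1/108 - 1/109) + ... + (1/181 - 1/182)
= 1/107 - 1/182
= 75/19474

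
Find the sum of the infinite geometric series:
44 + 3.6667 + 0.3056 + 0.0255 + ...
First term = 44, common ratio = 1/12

For |r| < 1, S = a / (1 - r)
S = 44 / (1 - (1/12))
S = 44 / (11/12)
S = 48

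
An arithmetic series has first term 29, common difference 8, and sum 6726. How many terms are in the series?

Using S = n/2 × [2a + (n-1)d]
6726 = n/2 × [2(29) + (n-1)(8)]
6726 = n/2 × [58 + 8n - 8]
13452 = n × [50 + 8n]
8n² + (50)n - 13452 = 0
Discriminant: Δ = (50)² - 4(8)(-13452) = 2500 + 430464 = 432964
√Δ = 658
n = [-(50) + √Δ] / (2·8) = (-50 + 658) / 16 = 608 / 16 = 38
(The negative root is discarded since n must be a positive integer.)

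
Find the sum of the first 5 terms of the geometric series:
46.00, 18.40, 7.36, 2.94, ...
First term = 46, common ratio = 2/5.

Sₙ = a(1 - rⁿ) / (1 - r)
S_5 = 46(1 - (2/5)^5) / (1 - (2/5))
S_5 = 46(1 - (32/3125)) / (3/5)
S_5 = 47426/625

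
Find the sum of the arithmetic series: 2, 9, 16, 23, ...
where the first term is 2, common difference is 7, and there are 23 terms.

Sₙ = n/2 × (first + last)
Last term = a + (n-1)d = 2 + (23-1)×7 = 156
S_23 = 23/2 × (2 + 156)
S_23 = 23/2 × 158 = 1817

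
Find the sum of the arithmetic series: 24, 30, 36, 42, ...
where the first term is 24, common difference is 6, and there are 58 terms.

Sₙ = n/2 × (first + last)
Last term = a + (n-1)d = 24 + (58-1)×6 = 366
S_58 = 58/2 × (24 + 366)
S_58 = 58/2 × 390 = 11310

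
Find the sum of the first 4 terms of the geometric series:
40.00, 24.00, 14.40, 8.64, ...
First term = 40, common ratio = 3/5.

Sₙ = a(1 - rⁿ) / (1 - r)
S_4 = 40(1 - (3/5)^4) / (1 - (3/5))
S_4 = 40(1 - (81/625)) / (2/5)
S_4 = 2176/25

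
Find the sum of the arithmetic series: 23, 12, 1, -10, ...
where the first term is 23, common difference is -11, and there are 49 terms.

Sₙ = n/2 × (first + last)
Last term = a + (n-1)d = 23 + (49-1)×(-11) = -505
S_49 = 49/2 × (23 + (-505))
S_49 = 49/2 × (-482) = -11809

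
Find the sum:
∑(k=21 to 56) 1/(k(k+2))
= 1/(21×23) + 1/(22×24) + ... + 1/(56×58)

Partial fractions: 1/(k(k+2)) = (1/2)[1/k - 1/(k+2)]
Telescoping leaves the first two and last two terms:
= (1/2)[1/21 + 1/22 - 1/57 - 1/58]
= 2473/84854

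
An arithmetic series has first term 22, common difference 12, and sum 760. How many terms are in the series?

Using S = n/2 × [2a + (n-1)d]
760 = n/2 × [2(22) + (n-1)(12)]
760 = n/2 × [44 + 12n - 12]
1520 = n × [32 + 12n]
12n² + (32)n - 1520 = 0
Discriminant: Δ = (32)² - 4(12)(-1520) = 1024 + 72960 = 73984
√Δ = 272
n = [-(32) + √Δ] / (2·12) = (-32 + 272) / 24 = 240 / 24 = 10
(The negative root is discarded since n must be a positive integer.)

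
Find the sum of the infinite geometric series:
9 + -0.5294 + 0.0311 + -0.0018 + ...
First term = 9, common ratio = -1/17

For |r| < 1, S = a / (1 - r)
S = 9 / (1 - (-1/17))
S = 9 / (18/17)
S = 17/2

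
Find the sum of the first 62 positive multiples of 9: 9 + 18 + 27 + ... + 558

Factor out 9: = 9(1 + 2 + ... + 62) = 9 × n(n+1)/2
= 9 × 62×63/2
= 9 × 1953
= 17577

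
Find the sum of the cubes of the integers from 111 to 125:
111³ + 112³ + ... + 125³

Use ∑_{k=1}^{n} k³ = [n(n+1)/2]², then subtract the first 110 terms.
∑_{k=1}^{125} k³ = [125×126/2]² = 7875² = 62015625
∑_{k=1}^{110} k³ = [110×111/2]² = 6105² = 37271025
∑_{k=111}^{125} k³ = 62015625 - 37271025 = 24744600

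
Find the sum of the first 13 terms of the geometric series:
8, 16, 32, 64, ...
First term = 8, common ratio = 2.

Sₙ = a(1 - rⁿ) / (1 - r)
S_13 = 8(1 - 2^13) / (1 - 2)
S_13 = 8(1 - 8192) / (-1)
S_13 = 65528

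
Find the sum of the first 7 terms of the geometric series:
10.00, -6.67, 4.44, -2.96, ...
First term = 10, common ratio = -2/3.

Sₙ = a(1 - rⁿ) / (1 - r)
S_7 = 10(1 - (-2/3)^7) / (1 - (-2/3))
S_7 = 10(1 - (-128/2187)) / (5/3)
S_7 = 4630/729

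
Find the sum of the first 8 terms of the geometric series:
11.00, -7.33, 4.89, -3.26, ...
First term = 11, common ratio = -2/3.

Sₙ = a(1 - rⁿ) / (1 - r)
S_8 = 11(1 - (-2/3)^8) / (1 - (-2/3))
S_8 = 11(1 - (256/6561)) / (5/3)
S_8 = 13871/2187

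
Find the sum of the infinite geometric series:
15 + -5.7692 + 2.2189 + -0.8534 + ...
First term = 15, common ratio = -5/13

For |r| < 1, S = a / (1 - r)
S = 15 / (1 - (-5/13))
S = 15 / (18/13)
S = 65/6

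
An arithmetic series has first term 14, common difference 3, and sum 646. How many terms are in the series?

Using S = n/2 × [2a + (n-1)d]
646 = n/2 × [2(14) + (n-1)(3)]
646 = n/2 × [28 + 3n - 3]
1292 = n × [25 + 3n]
3n² + (25)n - 1292 = 0
Discriminant: Δ = (25)² - 4(3)(-1292) = 625 + 15504 = 16129
√Δ = 127
n = [-(25) + √Δ] / (2·3) = (-25 + 127) / 6 = 102 / 6 = 17
(The negative root is discarded since n must be a positive integer.)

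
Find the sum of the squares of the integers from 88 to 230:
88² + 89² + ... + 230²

Use ∑_{k=1}^{n} k² = n(n+1)(2n+1)/6, then subtract the first 87 terms.
∑_{k=1}^{230} k² = 230×231×461/6 = 4082155
∑_{k=1}^{87} k² = 87×88×175/6 = 223300
∑_{k=88}^{230} k² = 4082155 - 223300 = 3858855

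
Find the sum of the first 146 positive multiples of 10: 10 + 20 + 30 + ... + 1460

Factor out 10: = 10(1 + 2 + ... + 146) = 10 × n(n+1)/2
= 10 × 146×147/2
= 10 × 10731
= 107310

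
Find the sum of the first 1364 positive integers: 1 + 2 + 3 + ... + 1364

Formula: ∑k = n(n+1)/2
= 1364×1365/2
= 1861860/2
= 930930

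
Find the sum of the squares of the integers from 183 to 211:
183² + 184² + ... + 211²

Use ∑_{k=1}^{n} k² = n(n+1)(2n+1)/6, then subtract the first 182 terms.
∑_{k=1}^{211} k² = 211×212×423/6 = 3153606
∑_{k=1}^{182} k² = 182×183×365/6 = 2026115
∑_{k=183}^{211} k² = 3153606 - 2026115 = 1127491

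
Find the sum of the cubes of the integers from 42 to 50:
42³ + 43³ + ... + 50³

Use ∑_{k=1}^{n} k³ = [n(n+1)/2]², then subtract the first 41 terms.
∑_{k=1}^{50} k³ = [50×51/2]² = 1275² = 1625625
∑_{k=1}^{41} k³ = [41×42/2]² = 861² = 741321
∑_{k=42}^{50} k³ = 1625625 - 741321 = 884304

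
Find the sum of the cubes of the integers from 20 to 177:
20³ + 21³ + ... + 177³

Use ∑_{k=1}^{n} k³ = [n(n+1)/2]², then subtract the first 19 terms.
∑_{k=1}^{177} k³ = [177×178/2]² = 15753² = 248157009
∑_{k=1}^{19} k³ = [19×20/2]² = 190² = 36100
∑_{k=20}^{177} k³ = 248157009 - 36100 = 248120909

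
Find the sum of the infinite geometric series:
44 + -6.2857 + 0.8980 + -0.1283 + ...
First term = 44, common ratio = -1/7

For |r| < 1, S = a / (1 - r)
S = 44 / (1 - (-1/7))
S = 44 / (8/7)
S = 77/2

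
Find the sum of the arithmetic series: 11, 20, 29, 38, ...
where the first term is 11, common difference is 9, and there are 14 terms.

Sₙ = n/2 × (first + last)
Last term = a + (n-1)d = 11 + (14-1)×9 = 128
S_14 = 14/2 × (11 + 128)
S_14 = 14/2 × 139 = 973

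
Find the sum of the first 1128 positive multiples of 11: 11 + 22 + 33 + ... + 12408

Factor out 11: = 11(1 + 2 + ... + 1128) = 11 × n(n+1)/2
= 11 × 1128×1129/2
= 11 × 636756
= 7004316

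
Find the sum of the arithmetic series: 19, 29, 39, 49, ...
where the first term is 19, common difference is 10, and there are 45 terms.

Sₙ = n/2 × (first + last)
Last term = a + (n-1)d = 19 + (45-1)×10 = 459
S_45 = 45/2 × (19 + 459)
S_45 = 45/2 × 478 = 10755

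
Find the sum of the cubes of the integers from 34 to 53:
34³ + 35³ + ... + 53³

Use ∑_{k=1}^{n} k³ = [n(n+1)/2]², then subtract the first 33 terms.
∑_{k=1}^{53} k³ = [53×54/2]² = 1431² = 2047761
∑_{k=1}^{33} k³ = [33×34/2]² = 561² = 314721
∑_{k=34}^{53} k³ = 2047761 - 314721 = 1733040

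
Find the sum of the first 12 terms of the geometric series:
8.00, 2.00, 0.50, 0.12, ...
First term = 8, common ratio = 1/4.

Sₙ = a(1 - rⁿ) / (1 - r)
S_12 = 8(1 - (1/4)^12) / (1 - (1/4))
S_12 = 8(1 - (1/16777216)) / (3/4)
S_12 = 5592405/524288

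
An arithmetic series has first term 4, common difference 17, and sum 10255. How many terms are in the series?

Using S = n/2 × [2a + (n-1)d]
10255 = n/2 × [2(4) + (n-1)(17)]
10255 = n/2 × [8 + 17n - 17]
20510 = n × [-9 + 17n]
17n² + (-9)n - 20510 = 0
Discriminant: Δ = (-9)² - 4(17)(-20510) = 81 + 1394680 = 1394761
√Δ = 1181
n = [-(-9) + √Δ] / (2·17) = (9 + 1181) / 34 = 1190 / 34 = 35
(The negative root is discarded since n must be a positive integer.)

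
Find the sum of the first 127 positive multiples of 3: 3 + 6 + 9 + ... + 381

Factor out 3: = 3(1 + 2 + ... + 127) = 3 × n(n+1)/2
= 3 × 127×128/2
= 3 × 8128
= 24384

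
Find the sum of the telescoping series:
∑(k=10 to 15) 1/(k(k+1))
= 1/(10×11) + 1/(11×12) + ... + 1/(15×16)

Partial fractions: 1/(k(k+1)) = 1/k - 1/(k+1)
The series telescopes:
= (1/10 - 1/11) + (1/11 - 1/12) + ... + (1/15 - 1/16)
= 1/10 - 1/16
= 3/80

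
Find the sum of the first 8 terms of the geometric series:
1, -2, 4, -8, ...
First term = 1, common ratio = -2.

Sₙ = a(1 - rⁿ) / (1 - r)
S_8 = 1(1 - (-2)^8) / (1 - (-2))
S_8 = 1(1 - 256) / (3)
S_8 = -85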